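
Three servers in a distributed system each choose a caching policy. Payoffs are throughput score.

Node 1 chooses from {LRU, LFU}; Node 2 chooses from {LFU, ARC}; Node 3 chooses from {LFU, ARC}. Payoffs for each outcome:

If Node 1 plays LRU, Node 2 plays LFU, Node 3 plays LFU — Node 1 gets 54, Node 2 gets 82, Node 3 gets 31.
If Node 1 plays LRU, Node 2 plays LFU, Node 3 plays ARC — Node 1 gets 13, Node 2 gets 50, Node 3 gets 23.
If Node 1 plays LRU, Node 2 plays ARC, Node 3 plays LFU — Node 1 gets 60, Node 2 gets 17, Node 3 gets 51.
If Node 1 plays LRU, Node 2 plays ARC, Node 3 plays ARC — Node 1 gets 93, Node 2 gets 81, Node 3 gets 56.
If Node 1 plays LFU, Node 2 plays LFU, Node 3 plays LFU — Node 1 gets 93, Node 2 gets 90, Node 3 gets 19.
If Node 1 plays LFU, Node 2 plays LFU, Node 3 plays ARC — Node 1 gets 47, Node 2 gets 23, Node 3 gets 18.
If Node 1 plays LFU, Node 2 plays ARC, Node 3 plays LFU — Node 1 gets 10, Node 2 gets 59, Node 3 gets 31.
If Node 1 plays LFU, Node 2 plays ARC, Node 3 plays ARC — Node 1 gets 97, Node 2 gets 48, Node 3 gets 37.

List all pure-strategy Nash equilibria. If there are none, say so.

Mark each player's best response to every combination of opponents' strategies; a profile where every player is best-responding is a pure Nash equilibrium.
Node 1 against (LFU, LFU): payoffs 54, 93 → best response LFU.
Node 1 against (LFU, ARC): payoffs 13, 47 → best response LFU.
Node 1 against (ARC, LFU): payoffs 60, 10 → best response LRU.
Node 1 against (ARC, ARC): payoffs 93, 97 → best response LFU.
Node 2 against (LRU, LFU): payoffs 82, 17 → best response LFU.
Node 2 against (LRU, ARC): payoffs 50, 81 → best response ARC.
Node 2 against (LFU, LFU): payoffs 90, 59 → best response LFU.
Node 2 against (LFU, ARC): payoffs 23, 48 → best response ARC.
Node 3 against (LRU, LFU): payoffs 31, 23 → best response LFU.
Node 3 against (LRU, ARC): payoffs 51, 56 → best response ARC.
Node 3 against (LFU, LFU): payoffs 19, 18 → best response LFU.
Node 3 against (LFU, ARC): payoffs 31, 37 → best response ARC.
Mutual best responses: (LFU, LFU, LFU); (LFU, ARC, ARC).

(LFU, LFU, LFU), (LFU, ARC, ARC)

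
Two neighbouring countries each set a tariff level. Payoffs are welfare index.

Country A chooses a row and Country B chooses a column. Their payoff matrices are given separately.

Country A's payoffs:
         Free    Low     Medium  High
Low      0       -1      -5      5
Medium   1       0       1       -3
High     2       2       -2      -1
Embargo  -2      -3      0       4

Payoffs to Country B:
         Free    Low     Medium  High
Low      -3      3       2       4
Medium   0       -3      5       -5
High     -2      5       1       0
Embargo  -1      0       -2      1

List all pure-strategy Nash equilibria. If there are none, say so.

Check each profile: it is a Nash equilibrium iff no player can strictly gain by switching unilaterally.
(Low, Free): Country A can switch to Medium (0 → 1). Not NE.
(Low, Low): Country A can switch to Medium (-1 → 0). Not NE.
(Low, Medium): Country A can switch to Medium (-5 → 1). Not NE.
(Low, High): Country A gets 5, best alternative 4; Country B gets 4, best alternative 3. No profitable deviation — NE.
(Medium, Free): Country A can switch to High (1 → 2). Not NE.
(Medium, Low): Country A can switch to High (0 → 2). Not NE.
(Medium, Medium): Country A gets 1, best alternative 0; Country B gets 5, best alternative 0. No profitable deviation — NE.
(Medium, High): Country A can switch to Low (-3 → 5). Not NE.
(High, Free): Country B can switch to Low (-2 → 5). Not NE.
(High, Low): Country A gets 2, best alternative 0; Country B gets 5, best alternative 1. No profitable deviation — NE.
(High, Medium): Country A can switch to Medium (-2 → 1). Not NE.
(The remaining 5 profiles each have a profitable deviation by the same check.)

(Low, High); (Medium, Medium); (High, Low)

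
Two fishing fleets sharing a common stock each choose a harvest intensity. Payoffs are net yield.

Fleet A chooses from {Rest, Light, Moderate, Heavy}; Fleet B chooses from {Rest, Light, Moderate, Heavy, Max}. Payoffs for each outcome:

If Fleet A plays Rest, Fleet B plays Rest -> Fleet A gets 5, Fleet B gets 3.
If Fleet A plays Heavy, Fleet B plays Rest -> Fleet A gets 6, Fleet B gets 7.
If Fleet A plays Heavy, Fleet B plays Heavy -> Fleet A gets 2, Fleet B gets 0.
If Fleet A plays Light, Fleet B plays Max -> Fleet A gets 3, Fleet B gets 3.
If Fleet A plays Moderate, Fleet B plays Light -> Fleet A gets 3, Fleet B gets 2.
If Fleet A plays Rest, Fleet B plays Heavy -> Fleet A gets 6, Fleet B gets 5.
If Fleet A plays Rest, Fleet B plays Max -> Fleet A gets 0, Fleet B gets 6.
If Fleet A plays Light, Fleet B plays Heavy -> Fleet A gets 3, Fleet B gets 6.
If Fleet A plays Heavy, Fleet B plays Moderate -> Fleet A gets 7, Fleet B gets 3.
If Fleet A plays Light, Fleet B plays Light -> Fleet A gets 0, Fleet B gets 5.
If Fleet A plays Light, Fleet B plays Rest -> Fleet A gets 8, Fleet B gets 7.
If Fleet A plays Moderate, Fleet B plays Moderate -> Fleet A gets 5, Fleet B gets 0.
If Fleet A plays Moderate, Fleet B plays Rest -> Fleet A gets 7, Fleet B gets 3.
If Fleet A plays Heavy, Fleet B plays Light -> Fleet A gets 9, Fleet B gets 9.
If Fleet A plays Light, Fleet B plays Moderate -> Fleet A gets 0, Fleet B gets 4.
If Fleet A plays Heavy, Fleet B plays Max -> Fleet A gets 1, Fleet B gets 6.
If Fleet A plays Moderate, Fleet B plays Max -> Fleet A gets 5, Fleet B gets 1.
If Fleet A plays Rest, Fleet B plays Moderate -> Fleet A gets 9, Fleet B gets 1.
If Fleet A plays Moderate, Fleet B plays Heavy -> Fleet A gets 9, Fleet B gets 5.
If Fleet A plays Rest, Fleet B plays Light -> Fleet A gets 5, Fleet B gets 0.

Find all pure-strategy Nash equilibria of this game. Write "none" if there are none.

The pure Nash equilibria are (Light, Rest) and (Moderate, Heavy) and (Heavy, Light).

For each player, find the best response to each opponent profile; mutual best responses are the pure NE.
Fleet A against Rest: payoffs 5, 8, 7, 6 → best response Light.
Fleet A against Light: payoffs 5, 0, 3, 9 → best response Heavy.
Fleet A against Moderate: payoffs 9, 0, 5, 7 → best response Rest.
Fleet A against Heavy: payoffs 6, 3, 9, 2 → best response Moderate.
Fleet A against Max: payoffs 0, 3, 5, 1 → best response Moderate.
Fleet B against Rest: payoffs 3, 0, 1, 5, 6 → best response Max.
Fleet B against Light: payoffs 7, 5, 4, 6, 3 → best response Rest.
Fleet B against Moderate: payoffs 3, 2, 0, 5, 1 → best response Heavy.
Fleet B against Heavy: payoffs 7, 9, 3, 0, 6 → best response Light.
Mutual best responses: (Light, Rest); (Moderate, Heavy); (Heavy, Light).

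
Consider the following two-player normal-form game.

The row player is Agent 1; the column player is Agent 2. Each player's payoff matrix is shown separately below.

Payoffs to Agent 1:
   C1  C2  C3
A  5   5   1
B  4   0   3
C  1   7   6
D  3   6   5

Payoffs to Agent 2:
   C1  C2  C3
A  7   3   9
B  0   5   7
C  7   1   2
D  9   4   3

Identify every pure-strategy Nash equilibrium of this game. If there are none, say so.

none

For each player, find the best response to each opponent profile; mutual best responses are the pure NE.
Agent 1 against C1: payoffs 5, 4, 1, 3 → best response A.
Agent 1 against C2: payoffs 5, 0, 7, 6 → best response C.
Agent 1 against C3: payoffs 1, 3, 6, 5 → best response C.
Agent 2 against A: payoffs 7, 3, 9 → best response C3.
Agent 2 against B: payoffs 0, 5, 7 → best response C3.
Agent 2 against C: payoffs 7, 1, 2 → best response C1.
Agent 2 against D: payoffs 9, 4, 3 → best response C1.
No profile is a mutual best response for all players.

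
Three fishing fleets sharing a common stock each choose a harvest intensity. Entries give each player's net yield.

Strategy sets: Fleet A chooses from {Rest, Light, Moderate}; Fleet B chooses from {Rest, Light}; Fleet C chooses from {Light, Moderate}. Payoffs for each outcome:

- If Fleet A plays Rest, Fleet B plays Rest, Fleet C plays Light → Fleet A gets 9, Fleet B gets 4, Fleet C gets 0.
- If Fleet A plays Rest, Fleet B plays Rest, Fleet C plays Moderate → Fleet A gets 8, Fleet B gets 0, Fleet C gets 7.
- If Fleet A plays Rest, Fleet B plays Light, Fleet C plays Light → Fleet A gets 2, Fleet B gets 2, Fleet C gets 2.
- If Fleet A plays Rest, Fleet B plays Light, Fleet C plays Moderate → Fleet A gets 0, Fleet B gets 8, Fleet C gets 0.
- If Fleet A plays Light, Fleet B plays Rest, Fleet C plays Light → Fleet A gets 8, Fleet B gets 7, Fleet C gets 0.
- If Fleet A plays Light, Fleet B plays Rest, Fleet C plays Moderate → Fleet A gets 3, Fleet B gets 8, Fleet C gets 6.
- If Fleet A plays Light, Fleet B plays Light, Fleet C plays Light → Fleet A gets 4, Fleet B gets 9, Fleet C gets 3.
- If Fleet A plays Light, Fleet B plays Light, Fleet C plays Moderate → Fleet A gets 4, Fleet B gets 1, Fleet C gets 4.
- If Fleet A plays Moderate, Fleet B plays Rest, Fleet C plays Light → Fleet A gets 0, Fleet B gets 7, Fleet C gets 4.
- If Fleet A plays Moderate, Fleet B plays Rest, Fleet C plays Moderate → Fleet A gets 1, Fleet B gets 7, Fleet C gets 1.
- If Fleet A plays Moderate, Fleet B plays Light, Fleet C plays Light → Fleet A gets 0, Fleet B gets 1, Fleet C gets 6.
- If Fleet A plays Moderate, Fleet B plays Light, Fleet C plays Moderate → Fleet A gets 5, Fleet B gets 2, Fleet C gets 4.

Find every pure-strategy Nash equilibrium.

No pure-strategy Nash equilibrium.

Fleet A against (Rest, Light): payoffs 9, 8, 0 → best response Rest.
Fleet A against (Rest, Moderate): payoffs 8, 3, 1 → best response Rest.
Fleet A against (Light, Light): payoffs 2, 4, 0 → best response Light.
Fleet A against (Light, Moderate): payoffs 0, 4, 5 → best response Moderate.
Fleet B against (Rest, Light): payoffs 4, 2 → best response Rest.
Fleet B against (Rest, Moderate): payoffs 0, 8 → best response Light.
Fleet B against (Light, Light): payoffs 7, 9 → best response Light.
Fleet B against (Light, Moderate): payoffs 8, 1 → best response Rest.
Fleet B against (Moderate, Light): payoffs 7, 1 → best response Rest.
Fleet B against (Moderate, Moderate): payoffs 7, 2 → best response Rest.
Fleet C against (Rest, Rest): payoffs 0, 7 → best response Moderate.
Fleet C against (Rest, Light): payoffs 2, 0 → best response Light.
Fleet C against (Light, Rest): payoffs 0, 6 → best response Moderate.
Fleet C against (Light, Light): payoffs 3, 4 → best response Moderate.
Fleet C against (Moderate, Rest): payoffs 4, 1 → best response Light.
Fleet C against (Moderate, Light): payoffs 6, 4 → best response Light.
No profile is a mutual best response for all players.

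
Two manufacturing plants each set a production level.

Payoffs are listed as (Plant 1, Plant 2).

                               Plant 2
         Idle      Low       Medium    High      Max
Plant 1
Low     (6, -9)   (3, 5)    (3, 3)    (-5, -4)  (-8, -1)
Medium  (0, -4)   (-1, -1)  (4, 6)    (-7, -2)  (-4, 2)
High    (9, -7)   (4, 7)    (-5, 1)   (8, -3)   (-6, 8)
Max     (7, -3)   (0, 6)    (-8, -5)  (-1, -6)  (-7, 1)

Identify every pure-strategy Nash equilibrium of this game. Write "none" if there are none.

Plant 1 against Idle: payoffs 6, 0, 9, 7 → best response High.
Plant 1 against Low: payoffs 3, -1, 4, 0 → best response High.
Plant 1 against Medium: payoffs 3, 4, -5, -8 → best response Medium.
Plant 1 against High: payoffs -5, -7, 8, -1 → best response High.
Plant 1 against Max: payoffs -8, -4, -6, -7 → best response Medium.
Plant 2 against Low: payoffs -9, 5, 3, -4, -1 → best response Low.
Plant 2 against Medium: payoffs -4, -1, 6, -2, 2 → best response Medium.
Plant 2 against High: payoffs -7, 7, 1, -3, 8 → best response Max.
Plant 2 against Max: payoffs -3, 6, -5, -6, 1 → best response Low.
Mutual best responses: (Medium, Medium).

(Medium, Medium)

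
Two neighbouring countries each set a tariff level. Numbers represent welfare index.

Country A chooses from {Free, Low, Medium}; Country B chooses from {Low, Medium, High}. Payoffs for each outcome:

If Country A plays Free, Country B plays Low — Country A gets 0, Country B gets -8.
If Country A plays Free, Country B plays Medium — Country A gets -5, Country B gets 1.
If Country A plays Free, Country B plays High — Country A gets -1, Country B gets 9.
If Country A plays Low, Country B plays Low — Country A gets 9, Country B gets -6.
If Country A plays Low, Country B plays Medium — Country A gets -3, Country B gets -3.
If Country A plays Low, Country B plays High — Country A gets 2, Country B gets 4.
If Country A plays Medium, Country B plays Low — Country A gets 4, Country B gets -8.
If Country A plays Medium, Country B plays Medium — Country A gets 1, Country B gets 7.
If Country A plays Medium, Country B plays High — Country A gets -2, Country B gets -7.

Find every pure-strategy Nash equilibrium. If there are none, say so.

Pure-strategy Nash equilibria: (Low, High) and (Medium, Medium)

Mark each player's best response to every combination of opponents' strategies; a profile where every player is best-responding is a pure Nash equilibrium.
Country A against Low: payoffs 0, 9, 4 → best response Low.
Country A against Medium: payoffs -5, -3, 1 → best response Medium.
Country A against High: payoffs -1, 2, -2 → best response Low.
Country B against Free: payoffs -8, 1, 9 → best response High.
Country B against Low: payoffs -6, -3, 4 → best response High.
Country B against Medium: payoffs -8, 7, -7 → best response Medium.
Mutual best responses: (Low, High); (Medium, Medium).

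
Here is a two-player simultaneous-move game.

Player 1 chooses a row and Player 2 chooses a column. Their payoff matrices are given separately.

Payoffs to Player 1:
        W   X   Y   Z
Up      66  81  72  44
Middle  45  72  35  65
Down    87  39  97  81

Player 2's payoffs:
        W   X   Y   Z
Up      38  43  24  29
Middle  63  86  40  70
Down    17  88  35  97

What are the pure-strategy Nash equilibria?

Pure-strategy Nash equilibria: (Up, X); (Down, Z)

Player 1 against W: payoffs 66, 45, 87 → best response Down.
Player 1 against X: payoffs 81, 72, 39 → best response Up.
Player 1 against Y: payoffs 72, 35, 97 → best response Down.
Player 1 against Z: payoffs 44, 65, 81 → best response Down.
Player 2 against Up: payoffs 38, 43, 24, 29 → best response X.
Player 2 against Middle: payoffs 63, 86, 40, 70 → best response X.
Player 2 against Down: payoffs 17, 88, 35, 97 → best response Z.
Mutual best responses: (Up, X); (Down, Z).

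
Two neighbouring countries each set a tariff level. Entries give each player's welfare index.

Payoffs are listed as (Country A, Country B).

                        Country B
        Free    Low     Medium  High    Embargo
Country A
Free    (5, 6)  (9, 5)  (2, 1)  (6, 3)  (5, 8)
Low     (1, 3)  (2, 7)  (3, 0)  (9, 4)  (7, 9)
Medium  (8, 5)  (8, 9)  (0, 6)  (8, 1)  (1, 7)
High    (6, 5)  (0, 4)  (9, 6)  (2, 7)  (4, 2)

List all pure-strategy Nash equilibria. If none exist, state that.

The unique pure-strategy Nash equilibrium is (Low, Embargo).

Country A against Free: payoffs 5, 1, 8, 6 → best response Medium.
Country A against Low: payoffs 9, 2, 8, 0 → best response Free.
Country A against Medium: payoffs 2, 3, 0, 9 → best response High.
Country A against High: payoffs 6, 9, 8, 2 → best response Low.
Country A against Embargo: payoffs 5, 7, 1, 4 → best response Low.
Country B against Free: payoffs 6, 5, 1, 3, 8 → best response Embargo.
Country B against Low: payoffs 3, 7, 0, 4, 9 → best response Embargo.
Country B against Medium: payoffs 5, 9, 6, 1, 7 → best response Low.
Country B against High: payoffs 5, 4, 6, 7, 2 → best response High.
Mutual best responses: (Low, Embargo).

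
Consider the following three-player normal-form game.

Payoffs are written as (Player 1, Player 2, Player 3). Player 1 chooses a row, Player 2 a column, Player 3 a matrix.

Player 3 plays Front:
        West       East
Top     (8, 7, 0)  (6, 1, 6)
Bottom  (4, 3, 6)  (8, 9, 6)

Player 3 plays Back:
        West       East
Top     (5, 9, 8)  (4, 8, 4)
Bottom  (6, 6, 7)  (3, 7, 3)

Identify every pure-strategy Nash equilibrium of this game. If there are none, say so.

Check each profile: it is a Nash equilibrium iff no player can strictly gain by switching unilaterally.
(Top, West, Front): Player 3 can switch to Back (0 → 8). Not NE.
(Top, West, Back): Player 1 can switch to Bottom (5 → 6). Not NE.
(Top, East, Front): Player 1 can switch to Bottom (6 → 8). Not NE.
(Top, East, Back): Player 2 can switch to West (8 → 9). Not NE.
(Bottom, West, Front): Player 1 can switch to Top (4 → 8). Not NE.
(Bottom, West, Back): Player 2 can switch to East (6 → 7). Not NE.
(Bottom, East, Front): Player 1 gets 8, best alternative 6; Player 2 gets 9, best alternative 3; Player 3 gets 6, best alternative 3. No profitable deviation — NE.
(Bottom, East, Back): Player 1 can switch to Top (3 → 4). Not NE.

The unique pure-strategy Nash equilibrium is (Bottom, East, Front).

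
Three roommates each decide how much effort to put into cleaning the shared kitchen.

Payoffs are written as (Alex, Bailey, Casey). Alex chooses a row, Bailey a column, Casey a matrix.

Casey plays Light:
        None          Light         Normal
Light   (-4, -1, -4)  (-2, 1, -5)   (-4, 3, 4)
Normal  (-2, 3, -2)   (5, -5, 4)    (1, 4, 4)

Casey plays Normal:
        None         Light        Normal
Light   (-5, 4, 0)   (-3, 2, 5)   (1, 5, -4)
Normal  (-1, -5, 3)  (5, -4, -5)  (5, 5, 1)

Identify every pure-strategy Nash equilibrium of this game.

Alex against (None, Light): payoffs -4, -2 → best response Normal.
Alex against (None, Normal): payoffs -5, -1 → best response Normal.
Alex against (Light, Light): payoffs -2, 5 → best response Normal.
Alex against (Light, Normal): payoffs -3, 5 → best response Normal.
Alex against (Normal, Light): payoffs -4, 1 → best response Normal.
Alex against (Normal, Normal): payoffs 1, 5 → best response Normal.
Bailey against (Light, Light): payoffs -1, 1, 3 → best response Normal.
Bailey against (Light, Normal): payoffs 4, 2, 5 → best response Normal.
Bailey against (Normal, Light): payoffs 3, -5, 4 → best response Normal.
Bailey against (Normal, Normal): payoffs -5, -4, 5 → best response Normal.
Casey against (Light, None): payoffs -4, 0 → best response Normal.
Casey against (Light, Light): payoffs -5, 5 → best response Normal.
Casey against (Light, Normal): payoffs 4, -4 → best response Light.
Casey against (Normal, None): payoffs -2, 3 → best response Normal.
Casey against (Normal, Light): payoffs 4, -5 → best response Light.
Casey against (Normal, Normal): payoffs 4, 1 → best response Light.
Mutual best responses: (Normal, Normal, Light).

Pure NE: (Normal, Normal, Light)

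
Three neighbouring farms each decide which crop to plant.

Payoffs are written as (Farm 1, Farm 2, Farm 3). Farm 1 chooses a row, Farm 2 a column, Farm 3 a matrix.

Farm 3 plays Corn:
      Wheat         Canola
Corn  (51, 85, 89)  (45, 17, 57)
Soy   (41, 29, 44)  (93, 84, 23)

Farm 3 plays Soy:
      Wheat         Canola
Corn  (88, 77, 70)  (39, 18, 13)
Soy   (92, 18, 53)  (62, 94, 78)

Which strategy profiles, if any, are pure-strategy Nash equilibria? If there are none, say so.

The pure Nash equilibria are (Corn, Wheat, Corn) and (Soy, Canola, Soy).

Farm 1 against (Wheat, Corn): payoffs 51, 41 → best response Corn.
Farm 1 against (Wheat, Soy): payoffs 88, 92 → best response Soy.
Farm 1 against (Canola, Corn): payoffs 45, 93 → best response Soy.
Farm 1 against (Canola, Soy): payoffs 39, 62 → best response Soy.
Farm 2 against (Corn, Corn): payoffs 85, 17 → best response Wheat.
Farm 2 against (Corn, Soy): payoffs 77, 18 → best response Wheat.
Farm 2 against (Soy, Corn): payoffs 29, 84 → best response Canola.
Farm 2 against (Soy, Soy): payoffs 18, 94 → best response Canola.
Farm 3 against (Corn, Wheat): payoffs 89, 70 → best response Corn.
Farm 3 against (Corn, Canola): payoffs 57, 13 → best response Corn.
Farm 3 against (Soy, Wheat): payoffs 44, 53 → best response Soy.
Farm 3 against (Soy, Canola): payoffs 23, 78 → best response Soy.
Mutual best responses: (Corn, Wheat, Corn); (Soy, Canola, Soy).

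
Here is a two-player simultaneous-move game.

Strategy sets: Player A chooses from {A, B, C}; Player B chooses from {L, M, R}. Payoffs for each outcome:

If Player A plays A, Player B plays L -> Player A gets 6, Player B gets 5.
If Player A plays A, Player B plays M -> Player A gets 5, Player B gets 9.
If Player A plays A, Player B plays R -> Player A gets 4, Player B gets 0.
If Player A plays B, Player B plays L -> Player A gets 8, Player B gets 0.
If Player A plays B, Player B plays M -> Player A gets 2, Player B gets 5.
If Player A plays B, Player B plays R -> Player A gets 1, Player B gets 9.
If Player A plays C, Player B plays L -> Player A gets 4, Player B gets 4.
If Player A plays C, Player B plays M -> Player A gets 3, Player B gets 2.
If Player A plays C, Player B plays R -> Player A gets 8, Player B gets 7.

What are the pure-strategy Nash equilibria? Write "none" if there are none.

Pure-strategy Nash equilibria: (A, M), (C, R)

For each strategy profile, look for a profitable unilateral deviation.
(A, L): Player A can switch to B (6 → 8). Not NE.
(A, M): Player A gets 5, best alternative 3; Player B gets 9, best alternative 5. No profitable deviation — NE.
(A, R): Player A can switch to C (4 → 8). Not NE.
(B, L): Player B can switch to M (0 → 5). Not NE.
(B, M): Player A can switch to A (2 → 5). Not NE.
(B, R): Player A can switch to A (1 → 4). Not NE.
(C, L): Player A can switch to A (4 → 6). Not NE.
(C, M): Player A can switch to A (3 → 5). Not NE.
(C, R): Player A gets 8, best alternative 4; Player B gets 7, best alternative 4. No profitable deviation — NE.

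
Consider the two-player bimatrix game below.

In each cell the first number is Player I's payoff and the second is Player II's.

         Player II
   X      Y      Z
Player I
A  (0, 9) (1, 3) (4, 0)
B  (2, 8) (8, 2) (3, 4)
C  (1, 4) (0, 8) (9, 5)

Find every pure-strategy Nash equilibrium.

(B, X)

For each player, find the best response to each opponent profile; mutual best responses are the pure NE.
Player I against X: payoffs 0, 2, 1 → best response B.
Player I against Y: payoffs 1, 8, 0 → best response B.
Player I against Z: payoffs 4, 3, 9 → best response C.
Player II against A: payoffs 9, 3, 0 → best response X.
Player II against B: payoffs 8, 2, 4 → best response X.
Player II against C: payoffs 4, 8, 5 → best response Y.
Mutual best responses: (B, X).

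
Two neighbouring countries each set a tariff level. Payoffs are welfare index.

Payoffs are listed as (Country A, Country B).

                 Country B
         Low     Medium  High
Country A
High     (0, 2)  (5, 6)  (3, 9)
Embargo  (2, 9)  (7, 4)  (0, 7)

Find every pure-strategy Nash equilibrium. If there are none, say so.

(High, Low): Country A can switch to Embargo (0 → 2). Not NE.
(High, Medium): Country A can switch to Embargo (5 → 7). Not NE.
(High, High): Country A gets 3, best alternative 0; Country B gets 9, best alternative 6. No profitable deviation — NE.
(Embargo, Low): Country A gets 2, best alternative 0; Country B gets 9, best alternative 7. No profitable deviation — NE.
(Embargo, Medium): Country B can switch to Low (4 → 9). Not NE.
(Embargo, High): Country A can switch to High (0 → 3). Not NE.

Pure-strategy Nash equilibria: (High, High); (Embargo, Low)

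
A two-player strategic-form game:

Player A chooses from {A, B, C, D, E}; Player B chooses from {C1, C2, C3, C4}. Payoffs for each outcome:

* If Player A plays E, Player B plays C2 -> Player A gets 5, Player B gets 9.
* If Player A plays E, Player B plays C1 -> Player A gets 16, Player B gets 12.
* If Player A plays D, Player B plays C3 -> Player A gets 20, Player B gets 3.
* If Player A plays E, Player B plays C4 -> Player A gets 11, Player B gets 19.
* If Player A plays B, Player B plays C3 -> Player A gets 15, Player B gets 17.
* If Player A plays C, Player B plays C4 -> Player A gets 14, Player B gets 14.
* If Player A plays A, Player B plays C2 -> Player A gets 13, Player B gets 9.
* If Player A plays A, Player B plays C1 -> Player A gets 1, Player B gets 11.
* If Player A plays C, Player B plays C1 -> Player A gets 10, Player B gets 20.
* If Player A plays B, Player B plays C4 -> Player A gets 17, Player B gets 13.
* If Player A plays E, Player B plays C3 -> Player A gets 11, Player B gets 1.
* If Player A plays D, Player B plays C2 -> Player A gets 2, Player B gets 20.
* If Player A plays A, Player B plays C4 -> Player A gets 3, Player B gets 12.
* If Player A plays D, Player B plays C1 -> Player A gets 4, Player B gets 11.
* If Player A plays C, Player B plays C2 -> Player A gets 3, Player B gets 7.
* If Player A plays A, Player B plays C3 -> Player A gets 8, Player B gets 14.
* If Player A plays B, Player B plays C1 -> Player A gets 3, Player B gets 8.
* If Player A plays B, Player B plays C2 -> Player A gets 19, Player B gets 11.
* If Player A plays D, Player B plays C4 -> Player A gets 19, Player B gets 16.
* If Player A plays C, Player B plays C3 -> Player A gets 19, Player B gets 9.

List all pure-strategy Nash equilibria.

No pure-strategy Nash equilibrium.

(A, C1): Player A can switch to B (1 → 3). Not NE.
(A, C2): Player A can switch to B (13 → 19). Not NE.
(A, C3): Player A can switch to B (8 → 15). Not NE.
(A, C4): Player A can switch to B (3 → 17). Not NE.
(B, C1): Player A can switch to C (3 → 10). Not NE.
(B, C2): Player B can switch to C3 (11 → 17). Not NE.
(B, C3): Player A can switch to C (15 → 19). Not NE.
(B, C4): Player A can switch to D (17 → 19). Not NE.
(C, C1): Player A can switch to E (10 → 16). Not NE.
(C, C2): Player A can switch to A (3 → 13). Not NE.
(C, C3): Player A can switch to D (19 → 20). Not NE.
(C, C4): Player A can switch to B (14 → 17). Not NE.
(The remaining 8 profiles each have a profitable deviation by the same check.)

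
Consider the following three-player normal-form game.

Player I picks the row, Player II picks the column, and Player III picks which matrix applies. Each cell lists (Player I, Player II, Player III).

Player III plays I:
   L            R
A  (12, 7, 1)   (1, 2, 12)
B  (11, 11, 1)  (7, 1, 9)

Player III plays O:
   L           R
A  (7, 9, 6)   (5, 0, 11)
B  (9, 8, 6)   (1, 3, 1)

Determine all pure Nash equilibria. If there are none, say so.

(B, L, O)

(A, L, I): Player III can switch to O (1 → 6). Not NE.
(A, L, O): Player I can switch to B (7 → 9). Not NE.
(A, R, I): Player I can switch to B (1 → 7). Not NE.
(A, R, O): Player II can switch to L (0 → 9). Not NE.
(B, L, I): Player I can switch to A (11 → 12). Not NE.
(B, L, O): Player I gets 9, best alternative 7; Player II gets 8, best alternative 3; Player III gets 6, best alternative 1. No profitable deviation — NE.
(B, R, I): Player II can switch to L (1 → 11). Not NE.
(B, R, O): Player I can switch to A (1 → 5). Not NE.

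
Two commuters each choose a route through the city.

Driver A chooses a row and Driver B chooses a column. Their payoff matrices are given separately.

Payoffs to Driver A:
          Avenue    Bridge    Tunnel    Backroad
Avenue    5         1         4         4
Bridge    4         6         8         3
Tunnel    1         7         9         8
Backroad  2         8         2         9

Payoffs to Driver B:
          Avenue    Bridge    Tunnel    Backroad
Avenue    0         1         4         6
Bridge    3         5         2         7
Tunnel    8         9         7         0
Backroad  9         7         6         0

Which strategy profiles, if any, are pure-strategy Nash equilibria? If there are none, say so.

Check each profile: it is a Nash equilibrium iff no player can strictly gain by switching unilaterally.
(Avenue, Avenue): Driver B can switch to Bridge (0 → 1). Not NE.
(Avenue, Bridge): Driver A can switch to Bridge (1 → 6). Not NE.
(Avenue, Tunnel): Driver A can switch to Bridge (4 → 8). Not NE.
(Avenue, Backroad): Driver A can switch to Tunnel (4 → 8). Not NE.
(Bridge, Avenue): Driver A can switch to Avenue (4 → 5). Not NE.
(Bridge, Bridge): Driver A can switch to Tunnel (6 → 7). Not NE.
(Bridge, Tunnel): Driver A can switch to Tunnel (8 → 9). Not NE.
(Bridge, Backroad): Driver A can switch to Avenue (3 → 4). Not NE.
(Tunnel, Avenue): Driver A can switch to Avenue (1 → 5). Not NE.
(Tunnel, Bridge): Driver A can switch to Backroad (7 → 8). Not NE.
(The remaining 6 profiles each have a profitable deviation by the same check.)

No pure-strategy Nash equilibrium.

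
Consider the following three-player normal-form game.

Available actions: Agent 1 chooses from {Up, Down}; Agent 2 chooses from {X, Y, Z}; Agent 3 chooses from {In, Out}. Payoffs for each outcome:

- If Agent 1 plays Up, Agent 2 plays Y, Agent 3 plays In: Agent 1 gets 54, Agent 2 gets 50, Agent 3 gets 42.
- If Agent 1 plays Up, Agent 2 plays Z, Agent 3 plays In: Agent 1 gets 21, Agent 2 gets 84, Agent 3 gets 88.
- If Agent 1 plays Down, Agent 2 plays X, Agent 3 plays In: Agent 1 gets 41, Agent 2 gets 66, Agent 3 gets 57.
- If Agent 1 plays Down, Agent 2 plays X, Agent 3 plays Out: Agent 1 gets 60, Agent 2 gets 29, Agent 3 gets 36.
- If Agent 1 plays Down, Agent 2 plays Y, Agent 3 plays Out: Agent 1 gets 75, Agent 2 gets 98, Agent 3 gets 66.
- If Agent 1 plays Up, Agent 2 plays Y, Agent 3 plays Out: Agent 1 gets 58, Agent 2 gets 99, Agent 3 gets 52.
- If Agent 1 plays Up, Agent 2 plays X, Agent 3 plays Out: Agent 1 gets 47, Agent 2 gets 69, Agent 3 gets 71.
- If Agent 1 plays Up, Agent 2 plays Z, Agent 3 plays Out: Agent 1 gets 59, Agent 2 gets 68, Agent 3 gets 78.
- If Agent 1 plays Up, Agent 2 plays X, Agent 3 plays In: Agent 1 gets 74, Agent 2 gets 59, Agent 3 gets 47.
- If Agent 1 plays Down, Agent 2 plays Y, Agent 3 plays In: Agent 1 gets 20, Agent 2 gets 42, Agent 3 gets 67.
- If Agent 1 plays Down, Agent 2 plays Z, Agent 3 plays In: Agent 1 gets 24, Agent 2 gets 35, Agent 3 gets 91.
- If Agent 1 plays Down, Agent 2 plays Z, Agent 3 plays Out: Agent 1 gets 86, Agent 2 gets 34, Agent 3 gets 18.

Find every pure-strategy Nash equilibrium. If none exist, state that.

Agent 1 against (X, In): payoffs 74, 41 → best response Up.
Agent 1 against (X, Out): payoffs 47, 60 → best response Down.
Agent 1 against (Y, In): payoffs 54, 20 → best response Up.
Agent 1 against (Y, Out): payoffs 58, 75 → best response Down.
Agent 1 against (Z, In): payoffs 21, 24 → best response Down.
Agent 1 against (Z, Out): payoffs 59, 86 → best response Down.
Agent 2 against (Up, In): payoffs 59, 50, 84 → best response Z.
Agent 2 against (Up, Out): payoffs 69, 99, 68 → best response Y.
Agent 2 against (Down, In): payoffs 66, 42, 35 → best response X.
Agent 2 against (Down, Out): payoffs 29, 98, 34 → best response Y.
Agent 3 against (Up, X): payoffs 47, 71 → best response Out.
Agent 3 against (Up, Y): payoffs 42, 52 → best response Out.
Agent 3 against (Up, Z): payoffs 88, 78 → best response In.
Agent 3 against (Down, X): payoffs 57, 36 → best response In.
Agent 3 against (Down, Y): payoffs 67, 66 → best response In.
Agent 3 against (Down, Z): payoffs 91, 18 → best response In.
No profile is a mutual best response for all players.

No pure-strategy Nash equilibrium.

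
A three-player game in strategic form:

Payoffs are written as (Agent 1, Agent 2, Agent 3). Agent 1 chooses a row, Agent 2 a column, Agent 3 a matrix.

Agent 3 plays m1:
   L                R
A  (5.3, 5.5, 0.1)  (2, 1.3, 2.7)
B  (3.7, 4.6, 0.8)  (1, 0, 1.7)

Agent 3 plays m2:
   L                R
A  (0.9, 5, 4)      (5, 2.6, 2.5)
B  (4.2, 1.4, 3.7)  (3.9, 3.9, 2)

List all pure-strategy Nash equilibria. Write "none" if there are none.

Agent 1 against (L, m1): payoffs 5.3, 3.7 → best response A.
Agent 1 against (L, m2): payoffs 0.9, 4.2 → best response B.
Agent 1 against (R, m1): payoffs 2, 1 → best response A.
Agent 1 against (R, m2): payoffs 5, 3.9 → best response A.
Agent 2 against (A, m1): payoffs 5.5, 1.3 → best response L.
Agent 2 against (A, m2): payoffs 5, 2.6 → best response L.
Agent 2 against (B, m1): payoffs 4.6, 0 → best response L.
Agent 2 against (B, m2): payoffs 1.4, 3.9 → best response R.
Agent 3 against (A, L): payoffs 0.1, 4 → best response m2.
Agent 3 against (A, R): payoffs 2.7, 2.5 → best response m1.
Agent 3 against (B, L): payoffs 0.8, 3.7 → best response m2.
Agent 3 against (B, R): payoffs 1.7, 2 → best response m2.
No profile is a mutual best response for all players.

There is no pure-strategy Nash equilibrium.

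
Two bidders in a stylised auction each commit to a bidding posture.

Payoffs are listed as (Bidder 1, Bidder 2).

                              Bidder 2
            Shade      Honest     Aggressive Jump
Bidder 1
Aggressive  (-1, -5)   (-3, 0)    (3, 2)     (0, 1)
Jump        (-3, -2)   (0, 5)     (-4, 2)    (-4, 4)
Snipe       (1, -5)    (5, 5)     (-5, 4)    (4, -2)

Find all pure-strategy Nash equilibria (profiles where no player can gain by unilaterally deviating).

Pure-strategy Nash equilibria: (Aggressive, Aggressive); (Snipe, Honest)

(Aggressive, Shade): Bidder 1 can switch to Snipe (-1 → 1). Not NE.
(Aggressive, Honest): Bidder 1 can switch to Jump (-3 → 0). Not NE.
(Aggressive, Aggressive): Bidder 1 gets 3, best alternative -4; Bidder 2 gets 2, best alternative 1. No profitable deviation — NE.
(Aggressive, Jump): Bidder 1 can switch to Snipe (0 → 4). Not NE.
(Jump, Shade): Bidder 1 can switch to Aggressive (-3 → -1). Not NE.
(Jump, Honest): Bidder 1 can switch to Snipe (0 → 5). Not NE.
(Jump, Aggressive): Bidder 1 can switch to Aggressive (-4 → 3). Not NE.
(Jump, Jump): Bidder 1 can switch to Aggressive (-4 → 0). Not NE.
(Snipe, Shade): Bidder 2 can switch to Honest (-5 → 5). Not NE.
(Snipe, Honest): Bidder 1 gets 5, best alternative 0; Bidder 2 gets 5, best alternative 4. No profitable deviation — NE.
(The remaining 2 profiles each have a profitable deviation by the same check.)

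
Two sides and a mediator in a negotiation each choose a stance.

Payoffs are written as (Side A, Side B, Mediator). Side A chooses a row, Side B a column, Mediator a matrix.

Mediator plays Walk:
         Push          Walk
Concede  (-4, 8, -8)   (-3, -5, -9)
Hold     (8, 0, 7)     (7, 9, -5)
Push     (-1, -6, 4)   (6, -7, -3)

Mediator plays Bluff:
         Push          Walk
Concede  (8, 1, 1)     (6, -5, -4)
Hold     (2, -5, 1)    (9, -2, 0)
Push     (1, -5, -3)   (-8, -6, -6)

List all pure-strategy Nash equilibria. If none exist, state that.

For each strategy profile, look for a profitable unilateral deviation.
(Concede, Push, Walk): Side A can switch to Hold (-4 → 8). Not NE.
(Concede, Push, Bluff): Side A gets 8, best alternative 2; Side B gets 1, best alternative -5; Mediator gets 1, best alternative -8. No profitable deviation — NE.
(Concede, Walk, Walk): Side A can switch to Hold (-3 → 7). Not NE.
(Concede, Walk, Bluff): Side A can switch to Hold (6 → 9). Not NE.
(Hold, Push, Walk): Side B can switch to Walk (0 → 9). Not NE.
(Hold, Push, Bluff): Side A can switch to Concede (2 → 8). Not NE.
(Hold, Walk, Walk): Mediator can switch to Bluff (-5 → 0). Not NE.
(Hold, Walk, Bluff): Side A gets 9, best alternative 6; Side B gets -2, best alternative -5; Mediator gets 0, best alternative -5. No profitable deviation — NE.
(Push, Push, Walk): Side A can switch to Hold (-1 → 8). Not NE.
(Push, Push, Bluff): Side A can switch to Concede (1 → 8). Not NE.
(The remaining 2 profiles each have a profitable deviation by the same check.)

The pure Nash equilibria are (Concede, Push, Bluff) and (Hold, Walk, Bluff).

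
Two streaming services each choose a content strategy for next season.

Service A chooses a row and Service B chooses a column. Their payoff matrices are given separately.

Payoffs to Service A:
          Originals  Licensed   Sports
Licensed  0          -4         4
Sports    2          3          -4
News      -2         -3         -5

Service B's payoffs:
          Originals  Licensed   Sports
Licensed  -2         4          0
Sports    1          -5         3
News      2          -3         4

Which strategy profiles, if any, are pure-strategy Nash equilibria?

This game has no pure Nash equilibrium.

(Licensed, Originals): Service A can switch to Sports (0 → 2). Not NE.
(Licensed, Licensed): Service A can switch to Sports (-4 → 3). Not NE.
(Licensed, Sports): Service B can switch to Licensed (0 → 4). Not NE.
(Sports, Originals): Service B can switch to Sports (1 → 3). Not NE.
(Sports, Licensed): Service B can switch to Originals (-5 → 1). Not NE.
(Sports, Sports): Service A can switch to Licensed (-4 → 4). Not NE.
(News, Originals): Service A can switch to Licensed (-2 → 0). Not NE.
(News, Licensed): Service A can switch to Sports (-3 → 3). Not NE.
(News, Sports): Service A can switch to Licensed (-5 → 4). Not NE.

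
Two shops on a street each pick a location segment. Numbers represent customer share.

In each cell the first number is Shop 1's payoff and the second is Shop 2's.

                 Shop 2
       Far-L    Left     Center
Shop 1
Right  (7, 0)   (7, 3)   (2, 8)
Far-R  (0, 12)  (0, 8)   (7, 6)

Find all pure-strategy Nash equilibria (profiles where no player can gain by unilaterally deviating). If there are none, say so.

For each player, find the best response to each opponent profile; mutual best responses are the pure NE.
Shop 1 against Far-L: payoffs 7, 0 → best response Right.
Shop 1 against Left: payoffs 7, 0 → best response Right.
Shop 1 against Center: payoffs 2, 7 → best response Far-R.
Shop 2 against Right: payoffs 0, 3, 8 → best response Center.
Shop 2 against Far-R: payoffs 12, 8, 6 → best response Far-L.
No profile is a mutual best response for all players.

none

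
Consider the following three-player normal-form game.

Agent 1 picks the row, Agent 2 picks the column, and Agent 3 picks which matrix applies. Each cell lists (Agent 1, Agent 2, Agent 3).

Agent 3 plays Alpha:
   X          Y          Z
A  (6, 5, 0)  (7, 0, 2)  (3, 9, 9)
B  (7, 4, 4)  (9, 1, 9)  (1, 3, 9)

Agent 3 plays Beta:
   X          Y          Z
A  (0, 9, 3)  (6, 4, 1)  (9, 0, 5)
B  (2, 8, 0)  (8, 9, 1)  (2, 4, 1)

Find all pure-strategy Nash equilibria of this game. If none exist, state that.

Mark each player's best response to every combination of opponents' strategies; a profile where every player is best-responding is a pure Nash equilibrium.
Agent 1 against (X, Alpha): payoffs 6, 7 → best response B.
Agent 1 against (X, Beta): payoffs 0, 2 → best response B.
Agent 1 against (Y, Alpha): payoffs 7, 9 → best response B.
Agent 1 against (Y, Beta): payoffs 6, 8 → best response B.
Agent 1 against (Z, Alpha): payoffs 3, 1 → best response A.
Agent 1 against (Z, Beta): payoffs 9, 2 → best response A.
Agent 2 against (A, Alpha): payoffs 5, 0, 9 → best response Z.
Agent 2 against (A, Beta): payoffs 9, 4, 0 → best response X.
Agent 2 against (B, Alpha): payoffs 4, 1, 3 → best response X.
Agent 2 against (B, Beta): payoffs 8, 9, 4 → best response Y.
Agent 3 against (A, X): payoffs 0, 3 → best response Beta.
Agent 3 against (A, Y): payoffs 2, 1 → best response Alpha.
Agent 3 against (A, Z): payoffs 9, 5 → best response Alpha.
Agent 3 against (B, X): payoffs 4, 0 → best response Alpha.
Agent 3 against (B, Y): payoffs 9, 1 → best response Alpha.
Agent 3 against (B, Z): payoffs 9, 1 → best response Alpha.
Mutual best responses: (A, Z, Alpha); (B, X, Alpha).

The pure Nash equilibria are (A, Z, Alpha), (B, X, Alpha).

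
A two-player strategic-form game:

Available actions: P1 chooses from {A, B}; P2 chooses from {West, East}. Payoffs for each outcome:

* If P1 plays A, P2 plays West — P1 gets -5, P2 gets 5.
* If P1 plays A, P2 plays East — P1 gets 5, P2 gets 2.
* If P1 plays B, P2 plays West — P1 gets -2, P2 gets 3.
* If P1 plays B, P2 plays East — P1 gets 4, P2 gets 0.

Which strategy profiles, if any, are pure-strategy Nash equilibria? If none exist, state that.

(A, West): P1 can switch to B (-5 → -2). Not NE.
(A, East): P2 can switch to West (2 → 5). Not NE.
(B, West): P1 gets -2, best alternative -5; P2 gets 3, best alternative 0. No profitable deviation — NE.
(B, East): P1 can switch to A (4 → 5). Not NE.

The unique pure-strategy Nash equilibrium is (B, West).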